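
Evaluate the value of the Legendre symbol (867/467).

1

Reduce the numerator: 867 ≡ 400 (mod 467), so (867/467) = (400/467).
Factor out 2: 400 = 2^4·25. Since 467 ≡ 3 (mod 8), (2/467) = -1, and (2/467)^4 = +1. Now have (25/467).
25 ≡ 1 (mod 4), so quadratic reciprocity gives (25/467) = (467/25). Reduce: 467 ≡ 17 (mod 25). Now have (17/25).
17 ≡ 1 (mod 4), so quadratic reciprocity gives (17/25) = (25/17). Reduce: 25 ≡ 8 (mod 17). Now have (8/17).
Factor out 2: 8 = 2^3. Since 17 ≡ 1 (mod 8), (2/17) = +1, and (2/17)^3 = +1. Now have (1/17).
(1/17) = 1. Collecting the sign factors: 1.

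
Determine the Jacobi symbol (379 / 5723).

Both 379 ≡ 3 and 5723 ≡ 3 (mod 4), so reciprocity gives (379 / 5723) = -(5723 / 379). Reduce: 5723 ≡ 38 (mod 379). Now have -(38 / 379).
Factor out 2: 38 = 2·19. Since 379 ≡ 3 (mod 8), (2 / 379) = -1. Now have (19 / 379).
Both 19 ≡ 3 and 379 ≡ 3 (mod 4), so reciprocity gives (19 / 379) = -(379 / 19). Reduce: 379 ≡ 18 (mod 19). Now have -(18 / 19).
Factor out 2: 18 = 2·9. Since 19 ≡ 3 (mod 8), (2 / 19) = -1. Now have (9 / 19).
9 ≡ 1 (mod 4), so quadratic reciprocity gives (9 / 19) = (19 / 9). Reduce: 19 ≡ 1 (mod 9). Now have (1 / 9).
(1 / 9) = 1. Collecting the sign factors: 1.

1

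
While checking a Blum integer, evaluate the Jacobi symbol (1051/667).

(1051/667)
  = (384/667)    [1051 ≡ 384 mod 667]
  = -(3/667)    [667 ≡ 3 mod 8 ⇒ (2/667)^7 = -1]
  = (667/3)    [QR: both ≡ 3 mod 4, sign flips]
  = (1/3)    [667 ≡ 1 mod 3]
  = 1    [(1/3) = 1]

1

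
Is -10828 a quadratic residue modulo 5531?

yes

Reduce the numerator: -10828 ≡ 234 (mod 5531), so (-10828/5531) = (234/5531).
Factor out 2: 234 = 2·117. Since 5531 ≡ 3 (mod 8), (2/5531) = -1. Now have -(117/5531).
117 ≡ 1 (mod 4), so quadratic reciprocity gives (117/5531) = (5531/117). Reduce: 5531 ≡ 32 (mod 117). Now have -(32/117).
Factor out 2: 32 = 2^5. Since 117 ≡ 5 (mod 8), (2/117) = -1, and (2/117)^5 = -1. Now have (1/117).
(1/117) = 1. Collecting the sign factors: 1.
The Legendre symbol is 1, so x^2 ≡ -10828 (mod 5531) has solution.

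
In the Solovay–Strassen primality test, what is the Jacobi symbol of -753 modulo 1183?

(-753 / 1183)
  = (430 / 1183)    [-753 ≡ 430 mod 1183]
  = (215 / 1183)    [1183 ≡ 7 mod 8 ⇒ (2 / 1183) = +1]
  = -(1183 / 215)    [QR: both ≡ 3 mod 4, sign flips]
  = -(108 / 215)    [1183 ≡ 108 mod 215]
  = -(27 / 215)    [215 ≡ 7 mod 8 ⇒ (2 / 215)^2 = +1]
  = (215 / 27)    [QR: both ≡ 3 mod 4, sign flips]
  = (26 / 27)    [215 ≡ 26 mod 27]
  = -(13 / 27)    [27 ≡ 3 mod 8 ⇒ (2 / 27) = -1]
  = -(27 / 13)    [QR: 13 ≡ 1 mod 4, sign kept]
  = -(1 / 13)    [27 ≡ 1 mod 13]
  = -1    [(1 / 13) = 1]

-1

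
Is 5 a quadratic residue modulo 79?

(5/79)
  = (79/5)    [QR: 5 ≡ 1 mod 4, sign kept]
  = (4/5)    [79 ≡ 4 mod 5]
  = (1/5)    [5 ≡ 5 mod 8 ⇒ (2/5)^2 = +1]
  = 1    [(1/5) = 1]
(5/79) = 1, and 79 is prime, so 5 is a quadratic residue mod 79.

yes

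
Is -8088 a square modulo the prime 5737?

Reduce the numerator: -8088 ≡ 3386 (mod 5737), so (-8088|5737) = (3386|5737).
Factor out 2: 3386 = 2·1693. Since 5737 ≡ 1 (mod 8), (2|5737) = +1. Now have (1693|5737).
1693 ≡ 1 (mod 4), so quadratic reciprocity gives (1693|5737) = (5737|1693). Reduce: 5737 ≡ 658 (mod 1693). Now have (658|1693).
Factor out 2: 658 = 2·329. Since 1693 ≡ 5 (mod 8), (2|1693) = -1. Now have -(329|1693).
329 ≡ 1 (mod 4), so quadratic reciprocity gives (329|1693) = (1693|329). Reduce: 1693 ≡ 48 (mod 329). Now have -(48|329).
Factor out 2: 48 = 2^4·3. Since 329 ≡ 1 (mod 8), (2|329) = +1, and (2|329)^4 = +1. Now have -(3|329).
329 ≡ 1 (mod 4), so quadratic reciprocity gives (3|329) = (329|3). Reduce: 329 ≡ 2 (mod 3). Now have -(2|3).
Factor out 2: 2 = 2. Since 3 ≡ 3 (mod 8), (2|3) = -1. Now have (1|3).
(1|3) = 1. Collecting the sign factors: 1.
(-8088|5737) = 1, and 5737 is prime, so -8088 is a quadratic residue mod 5737.

yes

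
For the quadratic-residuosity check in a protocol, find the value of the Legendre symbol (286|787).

(286|787)
  = -(143|787)    [787 ≡ 3 mod 8 ⇒ (2|787) = -1]
  = (787|143)    [QR: both ≡ 3 mod 4, sign flips]
  = (72|143)    [787 ≡ 72 mod 143]
  = (9|143)    [143 ≡ 7 mod 8 ⇒ (2|143)^3 = +1]
  = (143|9)    [QR: 9 ≡ 1 mod 4, sign kept]
  = (8|9)    [143 ≡ 8 mod 9]
  = (1|9)    [9 ≡ 1 mod 8 ⇒ (2|9)^3 = +1]
  = 1    [(1|9) = 1]

1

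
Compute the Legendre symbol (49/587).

1

49 ≡ 1 (mod 4), so quadratic reciprocity gives (49/587) = (587/49). Reduce: 587 ≡ 48 (mod 49). Now have (48/49).
Factor out 2: 48 = 2^4·3. Since 49 ≡ 1 (mod 8), (2/49) = +1, and (2/49)^4 = +1. Now have (3/49).
49 ≡ 1 (mod 4), so quadratic reciprocity gives (3/49) = (49/3). Reduce: 49 ≡ 1 (mod 3). Now have (1/3).
(1/3) = 1. Collecting the sign factors: 1.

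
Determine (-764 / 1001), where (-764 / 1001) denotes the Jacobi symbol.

Reduce the numerator: -764 ≡ 237 (mod 1001), so (-764 / 1001) = (237 / 1001).
237 ≡ 1 (mod 4), so quadratic reciprocity gives (237 / 1001) = (1001 / 237). Reduce: 1001 ≡ 53 (mod 237). Now have (53 / 237).
53 ≡ 1 (mod 4), so quadratic reciprocity gives (53 / 237) = (237 / 53). Reduce: 237 ≡ 25 (mod 53). Now have (25 / 53).
25 ≡ 1 (mod 4), so quadratic reciprocity gives (25 / 53) = (53 / 25). Reduce: 53 ≡ 3 (mod 25). Now have (3 / 25).
25 ≡ 1 (mod 4), so quadratic reciprocity gives (3 / 25) = (25 / 3). Reduce: 25 ≡ 1 (mod 3). Now have (1 / 3).
(1 / 3) = 1. Collecting the sign factors: 1.

1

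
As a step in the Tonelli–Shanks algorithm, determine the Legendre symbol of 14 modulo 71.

-1

(14|71)
  = (7|71)    [71 ≡ 7 mod 8 ⇒ (2|71) = +1]
  = -(71|7)    [QR: both ≡ 3 mod 4, sign flips]
  = -(1|7)    [71 ≡ 1 mod 7]
  = -1    [(1|7) = 1]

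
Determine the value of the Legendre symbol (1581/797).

1

Reduce the numerator: 1581 ≡ 784 (mod 797), so (1581/797) = (784/797).
Factor out 2: 784 = 2^4·49. Since 797 ≡ 5 (mod 8), (2/797) = -1, and (2/797)^4 = +1. Now have (49/797).
49 ≡ 1 (mod 4), so quadratic reciprocity gives (49/797) = (797/49). Reduce: 797 ≡ 13 (mod 49). Now have (13/49).
13 ≡ 1 (mod 4), so quadratic reciprocity gives (13/49) = (49/13). Reduce: 49 ≡ 10 (mod 13). Now have (10/13).
Factor out 2: 10 = 2·5. Since 13 ≡ 5 (mod 8), (2/13) = -1. Now have -(5/13).
5 ≡ 1 (mod 4), so quadratic reciprocity gives (5/13) = (13/5). Reduce: 13 ≡ 3 (mod 5). Now have -(3/5).
5 ≡ 1 (mod 4), so quadratic reciprocity gives (3/5) = (5/3). Reduce: 5 ≡ 2 (mod 3). Now have -(2/3).
Factor out 2: 2 = 2. Since 3 ≡ 3 (mod 8), (2/3) = -1. Now have (1/3).
(1/3) = 1. Collecting the sign factors: 1.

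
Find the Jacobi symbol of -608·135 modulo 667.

1

By multiplicativity, (-608·135/667) = (-608/667)·(135/667).
First factor (-608/667):
Reduce the numerator: -608 ≡ 59 (mod 667), so (-608/667) = (59/667).
Both 59 ≡ 3 and 667 ≡ 3 (mod 4), so reciprocity gives (59/667) = -(667/59). Reduce: 667 ≡ 18 (mod 59). Now have -(18/59).
Factor out 2: 18 = 2·9. Since 59 ≡ 3 (mod 8), (2/59) = -1. Now have (9/59).
9 ≡ 1 (mod 4), so quadratic reciprocity gives (9/59) = (59/9). Reduce: 59 ≡ 5 (mod 9). Now have (5/9).
5 ≡ 1 (mod 4), so quadratic reciprocity gives (5/9) = (9/5). Reduce: 9 ≡ 4 (mod 5). Now have (4/5).
Factor out 2: 4 = 2^2. Since 5 ≡ 5 (mod 8), (2/5) = -1, and (2/5)^2 = +1. Now have (1/5).
(1/5) = 1. Collecting the sign factors: 1.
Second factor (135/667):
Both 135 ≡ 3 and 667 ≡ 3 (mod 4), so reciprocity gives (135/667) = -(667/135). Reduce: 667 ≡ 127 (mod 135). Now have -(127/135).
Both 127 ≡ 3 and 135 ≡ 3 (mod 4), so reciprocity gives (127/135) = -(135/127). Reduce: 135 ≡ 8 (mod 127). Now have (8/127).
Factor out 2: 8 = 2^3. Since 127 ≡ 7 (mod 8), (2/127) = +1, and (2/127)^3 = +1. Now have (1/127).
(1/127) = 1. Collecting the sign factors: 1.
Product: (1)·(1) = 1.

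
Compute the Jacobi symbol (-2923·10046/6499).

-1

By multiplicativity, (-2923·10046/6499) = (-2923/6499)·(10046/6499).
First factor (-2923/6499):
(-2923/6499)
  = (3576/6499)    [-2923 ≡ 3576 mod 6499]
  = -(447/6499)    [6499 ≡ 3 mod 8 ⇒ (2/6499)^3 = -1]
  = (6499/447)    [QR: both ≡ 3 mod 4, sign flips]
  = (241/447)    [6499 ≡ 241 mod 447]
  = (447/241)    [QR: 241 ≡ 1 mod 4, sign kept]
  = (206/241)    [447 ≡ 206 mod 241]
  = (103/241)    [241 ≡ 1 mod 8 ⇒ (2/241) = +1]
  = (241/103)    [QR: 241 ≡ 1 mod 4, sign kept]
  = (35/103)    [241 ≡ 35 mod 103]
  = -(103/35)    [QR: both ≡ 3 mod 4, sign flips]
  = -(33/35)    [103 ≡ 33 mod 35]
  = -(35/33)    [QR: 33 ≡ 1 mod 4, sign kept]
  = -(2/33)    [35 ≡ 2 mod 33]
  = -(1/33)    [33 ≡ 1 mod 8 ⇒ (2/33) = +1]
  = -1    [(1/33) = 1]
Second factor (10046/6499):
(10046/6499)
  = (3547/6499)    [10046 ≡ 3547 mod 6499]
  = -(6499/3547)    [QR: both ≡ 3 mod 4, sign flips]
  = -(2952/3547)    [6499 ≡ 2952 mod 3547]
  = (369/3547)    [3547 ≡ 3 mod 8 ⇒ (2/3547)^3 = -1]
  = (3547/369)    [QR: 369 ≡ 1 mod 4, sign kept]
  = (226/369)    [3547 ≡ 226 mod 369]
  = (113/369)    [369 ≡ 1 mod 8 ⇒ (2/369) = +1]
  = (369/113)    [QR: 113 ≡ 1 mod 4, sign kept]
  = (30/113)    [369 ≡ 30 mod 113]
  = (15/113)    [113 ≡ 1 mod 8 ⇒ (2/113) = +1]
  = (113/15)    [QR: 113 ≡ 1 mod 4, sign kept]
  = (8/15)    [113 ≡ 8 mod 15]
  = (1/15)    [15 ≡ 7 mod 8 ⇒ (2/15)^3 = +1]
  = 1    [(1/15) = 1]
Product: (-1)·(1) = -1.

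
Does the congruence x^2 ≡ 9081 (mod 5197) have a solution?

(9081/5197)
  = (3884/5197)    [9081 ≡ 3884 mod 5197]
  = (971/5197)    [5197 ≡ 5 mod 8 ⇒ (2/5197)^2 = +1]
  = (5197/971)    [QR: 5197 ≡ 1 mod 4, sign kept]
  = (342/971)    [5197 ≡ 342 mod 971]
  = -(171/971)    [971 ≡ 3 mod 8 ⇒ (2/971) = -1]
  = (971/171)    [QR: both ≡ 3 mod 4, sign flips]
  = (116/171)    [971 ≡ 116 mod 171]
  = (29/171)    [171 ≡ 3 mod 8 ⇒ (2/171)^2 = +1]
  = (171/29)    [QR: 29 ≡ 1 mod 4, sign kept]
  = (26/29)    [171 ≡ 26 mod 29]
  = -(13/29)    [29 ≡ 5 mod 8 ⇒ (2/29) = -1]
  = -(29/13)    [QR: 13 ≡ 1 mod 4, sign kept]
  = -(3/13)    [29 ≡ 3 mod 13]
  = -(13/3)    [QR: 13 ≡ 1 mod 4, sign kept]
  = -(1/3)    [13 ≡ 1 mod 3]
  = -1    [(1/3) = 1]
The Legendre symbol is -1, so x^2 ≡ 9081 (mod 5197) has no solution.

no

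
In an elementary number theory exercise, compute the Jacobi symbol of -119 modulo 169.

1

Pull out -1: (-119 / 169) = (-1 / 169)·(119 / 169). Since 169 ≡ 1 (mod 4), (-1 / 169) = +1. Now have (119 / 169).
169 ≡ 1 (mod 4), so quadratic reciprocity gives (119 / 169) = (169 / 119). Reduce: 169 ≡ 50 (mod 119). Now have (50 / 119).
Factor out 2: 50 = 2·25. Since 119 ≡ 7 (mod 8), (2 / 119) = +1. Now have (25 / 119).
25 ≡ 1 (mod 4), so quadratic reciprocity gives (25 / 119) = (119 / 25). Reduce: 119 ≡ 19 (mod 25). Now have (19 / 25).
25 ≡ 1 (mod 4), so quadratic reciprocity gives (19 / 25) = (25 / 19). Reduce: 25 ≡ 6 (mod 19). Now have (6 / 19).
Factor out 2: 6 = 2·3. Since 19 ≡ 3 (mod 8), (2 / 19) = -1. Now have -(3 / 19).
Both 3 ≡ 3 and 19 ≡ 3 (mod 4), so reciprocity gives (3 / 19) = -(19 / 3). Reduce: 19 ≡ 1 (mod 3). Now have (1 / 3).
(1 / 3) = 1. Collecting the sign factors: 1.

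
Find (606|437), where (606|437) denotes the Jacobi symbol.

Reduce the numerator: 606 ≡ 169 (mod 437), so (606|437) = (169|437).
169 ≡ 1 (mod 4), so quadratic reciprocity gives (169|437) = (437|169). Reduce: 437 ≡ 99 (mod 169). Now have (99|169).
169 ≡ 1 (mod 4), so quadratic reciprocity gives (99|169) = (169|99). Reduce: 169 ≡ 70 (mod 99). Now have (70|99).
Factor out 2: 70 = 2·35. Since 99 ≡ 3 (mod 8), (2|99) = -1. Now have -(35|99).
Both 35 ≡ 3 and 99 ≡ 3 (mod 4), so reciprocity gives (35|99) = -(99|35). Reduce: 99 ≡ 29 (mod 35). Now have (29|35).
29 ≡ 1 (mod 4), so quadratic reciprocity gives (29|35) = (35|29). Reduce: 35 ≡ 6 (mod 29). Now have (6|29).
Factor out 2: 6 = 2·3. Since 29 ≡ 5 (mod 8), (2|29) = -1. Now have -(3|29).
29 ≡ 1 (mod 4), so quadratic reciprocity gives (3|29) = (29|3). Reduce: 29 ≡ 2 (mod 3). Now have -(2|3).
Factor out 2: 2 = 2. Since 3 ≡ 3 (mod 8), (2|3) = -1. Now have (1|3).
(1|3) = 1. Collecting the sign factors: 1.

1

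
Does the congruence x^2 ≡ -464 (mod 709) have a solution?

(-464/709)
  = (245/709)    [-464 ≡ 245 mod 709]
  = (709/245)    [QR: 245 ≡ 1 mod 4, sign kept]
  = (219/245)    [709 ≡ 219 mod 245]
  = (245/219)    [QR: 245 ≡ 1 mod 4, sign kept]
  = (26/219)    [245 ≡ 26 mod 219]
  = -(13/219)    [219 ≡ 3 mod 8 ⇒ (2/219) = -1]
  = -(219/13)    [QR: 13 ≡ 1 mod 4, sign kept]
  = -(11/13)    [219 ≡ 11 mod 13]
  = -(13/11)    [QR: 13 ≡ 1 mod 4, sign kept]
  = -(2/11)    [13 ≡ 2 mod 11]
  = (1/11)    [11 ≡ 3 mod 8 ⇒ (2/11) = -1]
  = 1    [(1/11) = 1]
The Legendre symbol is 1, so x^2 ≡ -464 (mod 709) has solution.

yes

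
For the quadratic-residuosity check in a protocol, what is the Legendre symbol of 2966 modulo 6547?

Factor out 2: 2966 = 2·1483. Since 6547 ≡ 3 (mod 8), (2|6547) = -1. Now have -(1483|6547).
Both 1483 ≡ 3 and 6547 ≡ 3 (mod 4), so reciprocity gives (1483|6547) = -(6547|1483). Reduce: 6547 ≡ 615 (mod 1483). Now have (615|1483).
Both 615 ≡ 3 and 1483 ≡ 3 (mod 4), so reciprocity gives (615|1483) = -(1483|615). Reduce: 1483 ≡ 253 (mod 615). Now have -(253|615).
253 ≡ 1 (mod 4), so quadratic reciprocity gives (253|615) = (615|253). Reduce: 615 ≡ 109 (mod 253). Now have -(109|253).
109 ≡ 1 (mod 4), so quadratic reciprocity gives (109|253) = (253|109). Reduce: 253 ≡ 35 (mod 109). Now have -(35|109).
109 ≡ 1 (mod 4), so quadratic reciprocity gives (35|109) = (109|35). Reduce: 109 ≡ 4 (mod 35). Now have -(4|35).
Factor out 2: 4 = 2^2. Since 35 ≡ 3 (mod 8), (2|35) = -1, and (2|35)^2 = +1. Now have -(1|35).
(1|35) = 1. Collecting the sign factors: -1.

-1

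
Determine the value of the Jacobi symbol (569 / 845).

1

(569 / 845)
  = (845 / 569)    [QR: 569 ≡ 1 mod 4, sign kept]
  = (276 / 569)    [845 ≡ 276 mod 569]
  = (69 / 569)    [569 ≡ 1 mod 8 ⇒ (2 / 569)^2 = +1]
  = (569 / 69)    [QR: 69 ≡ 1 mod 4, sign kept]
  = (17 / 69)    [569 ≡ 17 mod 69]
  = (69 / 17)    [QR: 17 ≡ 1 mod 4, sign kept]
  = (1 / 17)    [69 ≡ 1 mod 17]
  = 1    [(1 / 17) = 1]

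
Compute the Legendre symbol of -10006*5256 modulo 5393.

-1

By multiplicativity, (-10006·5256|5393) = (-10006|5393)·(5256|5393).
First factor (-10006|5393):
(-10006|5393)
  = (10006|5393)    [5393 ≡ 1 mod 4 ⇒ (-1|5393) = +1]
  = (4613|5393)    [10006 ≡ 4613 mod 5393]
  = (5393|4613)    [QR: 4613 ≡ 1 mod 4, sign kept]
  = (780|4613)    [5393 ≡ 780 mod 4613]
  = (195|4613)    [4613 ≡ 5 mod 8 ⇒ (2|4613)^2 = +1]
  = (4613|195)    [QR: 4613 ≡ 1 mod 4, sign kept]
  = (128|195)    [4613 ≡ 128 mod 195]
  = -(1|195)    [195 ≡ 3 mod 8 ⇒ (2|195)^7 = -1]
  = -1    [(1|195) = 1]
Second factor (5256|5393):
(5256|5393)
  = (657|5393)    [5393 ≡ 1 mod 8 ⇒ (2|5393)^3 = +1]
  = (5393|657)    [QR: 657 ≡ 1 mod 4, sign kept]
  = (137|657)    [5393 ≡ 137 mod 657]
  = (657|137)    [QR: 137 ≡ 1 mod 4, sign kept]
  = (109|137)    [657 ≡ 109 mod 137]
  = (137|109)    [QR: 109 ≡ 1 mod 4, sign kept]
  = (28|109)    [137 ≡ 28 mod 109]
  = (7|109)    [109 ≡ 5 mod 8 ⇒ (2|109)^2 = +1]
  = (109|7)    [QR: 109 ≡ 1 mod 4, sign kept]
  = (4|7)    [109 ≡ 4 mod 7]
  = (1|7)    [7 ≡ 7 mod 8 ⇒ (2|7)^2 = +1]
  = 1    [(1|7) = 1]
Product: (-1)·(1) = -1.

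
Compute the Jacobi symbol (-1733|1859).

1

Reduce the numerator: -1733 ≡ 126 (mod 1859), so (-1733|1859) = (126|1859).
Factor out 2: 126 = 2·63. Since 1859 ≡ 3 (mod 8), (2|1859) = -1. Now have -(63|1859).
Both 63 ≡ 3 and 1859 ≡ 3 (mod 4), so reciprocity gives (63|1859) = -(1859|63). Reduce: 1859 ≡ 32 (mod 63). Now have (32|63).
Factor out 2: 32 = 2^5. Since 63 ≡ 7 (mod 8), (2|63) = +1, and (2|63)^5 = +1. Now have (1|63).
(1|63) = 1. Collecting the sign factors: 1.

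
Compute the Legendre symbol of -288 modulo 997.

-1

Reduce the numerator: -288 ≡ 709 (mod 997), so (-288/997) = (709/997).
709 ≡ 1 (mod 4), so quadratic reciprocity gives (709/997) = (997/709). Reduce: 997 ≡ 288 (mod 709). Now have (288/709).
Factor out 2: 288 = 2^5·9. Since 709 ≡ 5 (mod 8), (2/709) = -1, and (2/709)^5 = -1. Now have -(9/709).
9 ≡ 1 (mod 4), so quadratic reciprocity gives (9/709) = (709/9). Reduce: 709 ≡ 7 (mod 9). Now have -(7/9).
9 ≡ 1 (mod 4), so quadratic reciprocity gives (7/9) = (9/7). Reduce: 9 ≡ 2 (mod 7). Now have -(2/7).
Factor out 2: 2 = 2. Since 7 ≡ 7 (mod 8), (2/7) = +1. Now have -(1/7).
(1/7) = 1. Collecting the sign factors: -1.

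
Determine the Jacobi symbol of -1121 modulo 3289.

(-1121/3289)
  = (2168/3289)    [-1121 ≡ 2168 mod 3289]
  = (271/3289)    [3289 ≡ 1 mod 8 ⇒ (2/3289)^3 = +1]
  = (3289/271)    [QR: 3289 ≡ 1 mod 4, sign kept]
  = (37/271)    [3289 ≡ 37 mod 271]
  = (271/37)    [QR: 37 ≡ 1 mod 4, sign kept]
  = (12/37)    [271 ≡ 12 mod 37]
  = (3/37)    [37 ≡ 5 mod 8 ⇒ (2/37)^2 = +1]
  = (37/3)    [QR: 37 ≡ 1 mod 4, sign kept]
  = (1/3)    [37 ≡ 1 mod 3]
  = 1    [(1/3) = 1]

1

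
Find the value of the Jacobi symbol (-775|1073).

(-775|1073)
  = (775|1073)    [1073 ≡ 1 mod 4 ⇒ (-1|1073) = +1]
  = (1073|775)    [QR: 1073 ≡ 1 mod 4, sign kept]
  = (298|775)    [1073 ≡ 298 mod 775]
  = (149|775)    [775 ≡ 7 mod 8 ⇒ (2|775) = +1]
  = (775|149)    [QR: 149 ≡ 1 mod 4, sign kept]
  = (30|149)    [775 ≡ 30 mod 149]
  = -(15|149)    [149 ≡ 5 mod 8 ⇒ (2|149) = -1]
  = -(149|15)    [QR: 149 ≡ 1 mod 4, sign kept]
  = -(14|15)    [149 ≡ 14 mod 15]
  = -(7|15)    [15 ≡ 7 mod 8 ⇒ (2|15) = +1]
  = (15|7)    [QR: both ≡ 3 mod 4, sign flips]
  = (1|7)    [15 ≡ 1 mod 7]
  = 1    [(1|7) = 1]

1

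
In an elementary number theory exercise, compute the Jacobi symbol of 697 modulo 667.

Reduce the numerator: 697 ≡ 30 (mod 667), so (697/667) = (30/667).
Factor out 2: 30 = 2·15. Since 667 ≡ 3 (mod 8), (2/667) = -1. Now have -(15/667).
Both 15 ≡ 3 and 667 ≡ 3 (mod 4), so reciprocity gives (15/667) = -(667/15). Reduce: 667 ≡ 7 (mod 15). Now have (7/15).
Both 7 ≡ 3 and 15 ≡ 3 (mod 4), so reciprocity gives (7/15) = -(15/7). Reduce: 15 ≡ 1 (mod 7). Now have -(1/7).
(1/7) = 1. Collecting the sign factors: -1.

-1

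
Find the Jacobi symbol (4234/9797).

1

Factor out 2: 4234 = 2·2117. Since 9797 ≡ 5 (mod 8), (2/9797) = -1. Now have -(2117/9797).
2117 ≡ 1 (mod 4), so quadratic reciprocity gives (2117/9797) = (9797/2117). Reduce: 9797 ≡ 1329 (mod 2117). Now have -(1329/2117).
1329 ≡ 1 (mod 4), so quadratic reciprocity gives (1329/2117) = (2117/1329). Reduce: 2117 ≡ 788 (mod 1329). Now have -(788/1329).
Factor out 2: 788 = 2^2·197. Since 1329 ≡ 1 (mod 8), (2/1329) = +1, and (2/1329)^2 = +1. Now have -(197/1329).
197 ≡ 1 (mod 4), so quadratic reciprocity gives (197/1329) = (1329/197). Reduce: 1329 ≡ 147 (mod 197). Now have -(147/197).
197 ≡ 1 (mod 4), so quadratic reciprocity gives (147/197) = (197/147). Reduce: 197 ≡ 50 (mod 147). Now have -(50/147).
Factor out 2: 50 = 2·25. Since 147 ≡ 3 (mod 8), (2/147) = -1. Now have (25/147).
25 ≡ 1 (mod 4), so quadratic reciprocity gives (25/147) = (147/25). Reduce: 147 ≡ 22 (mod 25). Now have (22/25).
Factor out 2: 22 = 2·11. Since 25 ≡ 1 (mod 8), (2/25) = +1. Now have (11/25).
25 ≡ 1 (mod 4), so quadratic reciprocity gives (11/25) = (25/11). Reduce: 25 ≡ 3 (mod 11). Now have (3/11).
Both 3 ≡ 3 and 11 ≡ 3 (mod 4), so reciprocity gives (3/11) = -(11/3). Reduce: 11 ≡ 2 (mod 3). Now have -(2/3).
Factor out 2: 2 = 2. Since 3 ≡ 3 (mod 8), (2/3) = -1. Now have (1/3).
(1/3) = 1. Collecting the sign factors: 1.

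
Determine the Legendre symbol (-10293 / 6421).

Reduce the numerator: -10293 ≡ 2549 (mod 6421), so (-10293 / 6421) = (2549 / 6421).
2549 ≡ 1 (mod 4), so quadratic reciprocity gives (2549 / 6421) = (6421 / 2549). Reduce: 6421 ≡ 1323 (mod 2549). Now have (1323 / 2549).
2549 ≡ 1 (mod 4), so quadratic reciprocity gives (1323 / 2549) = (2549 / 1323). Reduce: 2549 ≡ 1226 (mod 1323). Now have (1226 / 1323).
Factor out 2: 1226 = 2·613. Since 1323 ≡ 3 (mod 8), (2 / 1323) = -1. Now have -(613 / 1323).
613 ≡ 1 (mod 4), so quadratic reciprocity gives (613 / 1323) = (1323 / 613). Reduce: 1323 ≡ 97 (mod 613). Now have -(97 / 613).
97 ≡ 1 (mod 4), so quadratic reciprocity gives (97 / 613) = (613 / 97). Reduce: 613 ≡ 31 (mod 97). Now have -(31 / 97).
97 ≡ 1 (mod 4), so quadratic reciprocity gives (31 / 97) = (97 / 31). Reduce: 97 ≡ 4 (mod 31). Now have -(4 / 31).
Factor out 2: 4 = 2^2. Since 31 ≡ 7 (mod 8), (2 / 31) = +1, and (2 / 31)^2 = +1. Now have -(1 / 31).
(1 / 31) = 1. Collecting the sign factors: -1.

-1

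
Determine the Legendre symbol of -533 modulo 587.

-1

(-533|587)
  = (54|587)    [-533 ≡ 54 mod 587]
  = -(27|587)    [587 ≡ 3 mod 8 ⇒ (2|587) = -1]
  = (587|27)    [QR: both ≡ 3 mod 4, sign flips]
  = (20|27)    [587 ≡ 20 mod 27]
  = (5|27)    [27 ≡ 3 mod 8 ⇒ (2|27)^2 = +1]
  = (27|5)    [QR: 5 ≡ 1 mod 4, sign kept]
  = (2|5)    [27 ≡ 2 mod 5]
  = -(1|5)    [5 ≡ 5 mod 8 ⇒ (2|5) = -1]
  = -1    [(1|5) = 1]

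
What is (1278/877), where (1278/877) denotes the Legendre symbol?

Reduce the numerator: 1278 ≡ 401 (mod 877), so (1278/877) = (401/877).
401 ≡ 1 (mod 4), so quadratic reciprocity gives (401/877) = (877/401). Reduce: 877 ≡ 75 (mod 401). Now have (75/401).
401 ≡ 1 (mod 4), so quadratic reciprocity gives (75/401) = (401/75). Reduce: 401 ≡ 26 (mod 75). Now have (26/75).
Factor out 2: 26 = 2·13. Since 75 ≡ 3 (mod 8), (2/75) = -1. Now have -(13/75).
13 ≡ 1 (mod 4), so quadratic reciprocity gives (13/75) = (75/13). Reduce: 75 ≡ 10 (mod 13). Now have -(10/13).
Factor out 2: 10 = 2·5. Since 13 ≡ 5 (mod 8), (2/13) = -1. Now have (5/13).
5 ≡ 1 (mod 4), so quadratic reciprocity gives (5/13) = (13/5). Reduce: 13 ≡ 3 (mod 5). Now have (3/5).
5 ≡ 1 (mod 4), so quadratic reciprocity gives (3/5) = (5/3). Reduce: 5 ≡ 2 (mod 3). Now have (2/3).
Factor out 2: 2 = 2. Since 3 ≡ 3 (mod 8), (2/3) = -1. Now have -(1/3).
(1/3) = 1. Collecting the sign factors: -1.

-1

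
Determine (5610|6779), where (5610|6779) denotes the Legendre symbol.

(5610|6779)
  = -(2805|6779)    [6779 ≡ 3 mod 8 ⇒ (2|6779) = -1]
  = -(6779|2805)    [QR: 2805 ≡ 1 mod 4, sign kept]
  = -(1169|2805)    [6779 ≡ 1169 mod 2805]
  = -(2805|1169)    [QR: 1169 ≡ 1 mod 4, sign kept]
  = -(467|1169)    [2805 ≡ 467 mod 1169]
  = -(1169|467)    [QR: 1169 ≡ 1 mod 4, sign kept]
  = -(235|467)    [1169 ≡ 235 mod 467]
  = (467|235)    [QR: both ≡ 3 mod 4, sign flips]
  = (232|235)    [467 ≡ 232 mod 235]
  = -(29|235)    [235 ≡ 3 mod 8 ⇒ (2|235)^3 = -1]
  = -(235|29)    [QR: 29 ≡ 1 mod 4, sign kept]
  = -(3|29)    [235 ≡ 3 mod 29]
  = -(29|3)    [QR: 29 ≡ 1 mod 4, sign kept]
  = -(2|3)    [29 ≡ 2 mod 3]
  = (1|3)    [3 ≡ 3 mod 8 ⇒ (2|3) = -1]
  = 1    [(1|3) = 1]

1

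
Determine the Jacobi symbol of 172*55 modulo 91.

-1

By multiplicativity, (172·55|91) = (172|91)·(55|91).
First factor (172|91):
(172|91)
  = (81|91)    [172 ≡ 81 mod 91]
  = (91|81)    [QR: 81 ≡ 1 mod 4, sign kept]
  = (10|81)    [91 ≡ 10 mod 81]
  = (5|81)    [81 ≡ 1 mod 8 ⇒ (2|81) = +1]
  = (81|5)    [QR: 5 ≡ 1 mod 4, sign kept]
  = (1|5)    [81 ≡ 1 mod 5]
  = 1    [(1|5) = 1]
Second factor (55|91):
(55|91)
  = -(91|55)    [QR: both ≡ 3 mod 4, sign flips]
  = -(36|55)    [91 ≡ 36 mod 55]
  = -(9|55)    [55 ≡ 7 mod 8 ⇒ (2|55)^2 = +1]
  = -(55|9)    [QR: 9 ≡ 1 mod 4, sign kept]
  = -(1|9)    [55 ≡ 1 mod 9]
  = -1    [(1|9) = 1]
Product: (1)·(-1) = -1.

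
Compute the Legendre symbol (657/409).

-1

(657/409)
  = (248/409)    [657 ≡ 248 mod 409]
  = (31/409)    [409 ≡ 1 mod 8 ⇒ (2/409)^3 = +1]
  = (409/31)    [QR: 409 ≡ 1 mod 4, sign kept]
  = (6/31)    [409 ≡ 6 mod 31]
  = (3/31)    [31 ≡ 7 mod 8 ⇒ (2/31) = +1]
  = -(31/3)    [QR: both ≡ 3 mod 4, sign flips]
  = -(1/3)    [31 ≡ 1 mod 3]
  = -1    [(1/3) = 1]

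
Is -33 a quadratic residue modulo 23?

(-33/23)
  = -(33/23)    [23 ≡ 3 mod 4 ⇒ (-1/23) = -1]
  = -(10/23)    [33 ≡ 10 mod 23]
  = -(5/23)    [23 ≡ 7 mod 8 ⇒ (2/23) = +1]
  = -(23/5)    [QR: 5 ≡ 1 mod 4, sign kept]
  = -(3/5)    [23 ≡ 3 mod 5]
  = -(5/3)    [QR: 5 ≡ 1 mod 4, sign kept]
  = -(2/3)    [5 ≡ 2 mod 3]
  = (1/3)    [3 ≡ 3 mod 8 ⇒ (2/3) = -1]
  = 1    [(1/3) = 1]
The Legendre symbol is 1, so x^2 ≡ -33 (mod 23) has solution.

yes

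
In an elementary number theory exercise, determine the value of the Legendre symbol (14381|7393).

-1

(14381|7393)
  = (6988|7393)    [14381 ≡ 6988 mod 7393]
  = (1747|7393)    [7393 ≡ 1 mod 8 ⇒ (2|7393)^2 = +1]
  = (7393|1747)    [QR: 7393 ≡ 1 mod 4, sign kept]
  = (405|1747)    [7393 ≡ 405 mod 1747]
  = (1747|405)    [QR: 405 ≡ 1 mod 4, sign kept]
  = (127|405)    [1747 ≡ 127 mod 405]
  = (405|127)    [QR: 405 ≡ 1 mod 4, sign kept]
  = (24|127)    [405 ≡ 24 mod 127]
  = (3|127)    [127 ≡ 7 mod 8 ⇒ (2|127)^3 = +1]
  = -(127|3)    [QR: both ≡ 3 mod 4, sign flips]
  = -(1|3)    [127 ≡ 1 mod 3]
  = -1    [(1|3) = 1]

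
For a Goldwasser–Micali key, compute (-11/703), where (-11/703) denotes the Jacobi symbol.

(-11/703)
  = -(11/703)    [703 ≡ 3 mod 4 ⇒ (-1/703) = -1]
  = (703/11)    [QR: both ≡ 3 mod 4, sign flips]
  = (10/11)    [703 ≡ 10 mod 11]
  = -(5/11)    [11 ≡ 3 mod 8 ⇒ (2/11) = -1]
  = -(11/5)    [QR: 5 ≡ 1 mod 4, sign kept]
  = -(1/5)    [11 ≡ 1 mod 5]
  = -1    [(1/5) = 1]

-1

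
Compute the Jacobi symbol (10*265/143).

1

By multiplicativity, (10·265/143) = (10/143)·(265/143).
First factor (10/143):
Factor out 2: 10 = 2·5. Since 143 ≡ 7 (mod 8), (2/143) = +1. Now have (5/143).
5 ≡ 1 (mod 4), so quadratic reciprocity gives (5/143) = (143/5). Reduce: 143 ≡ 3 (mod 5). Now have (3/5).
5 ≡ 1 (mod 4), so quadratic reciprocity gives (3/5) = (5/3). Reduce: 5 ≡ 2 (mod 3). Now have (2/3).
Factor out 2: 2 = 2. Since 3 ≡ 3 (mod 8), (2/3) = -1. Now have -(1/3).
(1/3) = 1. Collecting the sign factors: -1.
Second factor (265/143):
Reduce the numerator: 265 ≡ 122 (mod 143), so (265/143) = (122/143).
Factor out 2: 122 = 2·61. Since 143 ≡ 7 (mod 8), (2/143) = +1. Now have (61/143).
61 ≡ 1 (mod 4), so quadratic reciprocity gives (61/143) = (143/61). Reduce: 143 ≡ 21 (mod 61). Now have (21/61).
21 ≡ 1 (mod 4), so quadratic reciprocity gives (21/61) = (61/21). Reduce: 61 ≡ 19 (mod 21). Now have (19/21).
21 ≡ 1 (mod 4), so quadratic reciprocity gives (19/21) = (21/19). Reduce: 21 ≡ 2 (mod 19). Now have (2/19).
Factor out 2: 2 = 2. Since 19 ≡ 3 (mod 8), (2/19) = -1. Now have -(1/19).
(1/19) = 1. Collecting the sign factors: -1.
Product: (-1)·(-1) = 1.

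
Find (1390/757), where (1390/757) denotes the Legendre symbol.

Reduce the numerator: 1390 ≡ 633 (mod 757), so (1390/757) = (633/757).
633 ≡ 1 (mod 4), so quadratic reciprocity gives (633/757) = (757/633). Reduce: 757 ≡ 124 (mod 633). Now have (124/633).
Factor out 2: 124 = 2^2·31. Since 633 ≡ 1 (mod 8), (2/633) = +1, and (2/633)^2 = +1. Now have (31/633).
633 ≡ 1 (mod 4), so quadratic reciprocity gives (31/633) = (633/31). Reduce: 633 ≡ 13 (mod 31). Now have (13/31).
13 ≡ 1 (mod 4), so quadratic reciprocity gives (13/31) = (31/13). Reduce: 31 ≡ 5 (mod 13). Now have (5/13).
5 ≡ 1 (mod 4), so quadratic reciprocity gives (5/13) = (13/5). Reduce: 13 ≡ 3 (mod 5). Now have (3/5).
5 ≡ 1 (mod 4), so quadratic reciprocity gives (3/5) = (5/3). Reduce: 5 ≡ 2 (mod 3). Now have (2/3).
Factor out 2: 2 = 2. Since 3 ≡ 3 (mod 8), (2/3) = -1. Now have -(1/3).
(1/3) = 1. Collecting the sign factors: -1.

-1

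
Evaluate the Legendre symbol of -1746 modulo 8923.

1

(-1746 / 8923)
  = (7177 / 8923)    [-1746 ≡ 7177 mod 8923]
  = (8923 / 7177)    [QR: 7177 ≡ 1 mod 4, sign kept]
  = (1746 / 7177)    [8923 ≡ 1746 mod 7177]
  = (873 / 7177)    [7177 ≡ 1 mod 8 ⇒ (2 / 7177) = +1]
  = (7177 / 873)    [QR: 873 ≡ 1 mod 4, sign kept]
  = (193 / 873)    [7177 ≡ 193 mod 873]
  = (873 / 193)    [QR: 193 ≡ 1 mod 4, sign kept]
  = (101 / 193)    [873 ≡ 101 mod 193]
  = (193 / 101)    [QR: 101 ≡ 1 mod 4, sign kept]
  = (92 / 101)    [193 ≡ 92 mod 101]
  = (23 / 101)    [101 ≡ 5 mod 8 ⇒ (2 / 101)^2 = +1]
  = (101 / 23)    [QR: 101 ≡ 1 mod 4, sign kept]
  = (9 / 23)    [101 ≡ 9 mod 23]
  = (23 / 9)    [QR: 9 ≡ 1 mod 4, sign kept]
  = (5 / 9)    [23 ≡ 5 mod 9]
  = (9 / 5)    [QR: 5 ≡ 1 mod 4, sign kept]
  = (4 / 5)    [9 ≡ 4 mod 5]
  = (1 / 5)    [5 ≡ 5 mod 8 ⇒ (2 / 5)^2 = +1]
  = 1    [(1 / 5) = 1]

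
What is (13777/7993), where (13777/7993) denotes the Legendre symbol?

1

(13777/7993)
  = (5784/7993)    [13777 ≡ 5784 mod 7993]
  = (723/7993)    [7993 ≡ 1 mod 8 ⇒ (2/7993)^3 = +1]
  = (7993/723)    [QR: 7993 ≡ 1 mod 4, sign kept]
  = (40/723)    [7993 ≡ 40 mod 723]
  = -(5/723)    [723 ≡ 3 mod 8 ⇒ (2/723)^3 = -1]
  = -(723/5)    [QR: 5 ≡ 1 mod 4, sign kept]
  = -(3/5)    [723 ≡ 3 mod 5]
  = -(5/3)    [QR: 5 ≡ 1 mod 4, sign kept]
  = -(2/3)    [5 ≡ 2 mod 3]
  = (1/3)    [3 ≡ 3 mod 8 ⇒ (2/3) = -1]
  = 1    [(1/3) = 1]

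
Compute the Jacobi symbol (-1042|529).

(-1042|529)
  = (16|529)    [-1042 ≡ 16 mod 529]
  = (1|529)    [529 ≡ 1 mod 8 ⇒ (2|529)^4 = +1]
  = 1    [(1|529) = 1]

1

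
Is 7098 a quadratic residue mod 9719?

(7098|9719)
  = (3549|9719)    [9719 ≡ 7 mod 8 ⇒ (2|9719) = +1]
  = (9719|3549)    [QR: 3549 ≡ 1 mod 4, sign kept]
  = (2621|3549)    [9719 ≡ 2621 mod 3549]
  = (3549|2621)    [QR: 2621 ≡ 1 mod 4, sign kept]
  = (928|2621)    [3549 ≡ 928 mod 2621]
  = -(29|2621)    [2621 ≡ 5 mod 8 ⇒ (2|2621)^5 = -1]
  = -(2621|29)    [QR: 29 ≡ 1 mod 4, sign kept]
  = -(11|29)    [2621 ≡ 11 mod 29]
  = -(29|11)    [QR: 29 ≡ 1 mod 4, sign kept]
  = -(7|11)    [29 ≡ 7 mod 11]
  = (11|7)    [QR: both ≡ 3 mod 4, sign flips]
  = (4|7)    [11 ≡ 4 mod 7]
  = (1|7)    [7 ≡ 7 mod 8 ⇒ (2|7)^2 = +1]
  = 1    [(1|7) = 1]
(7098|9719) = 1, and 9719 is prime, so 7098 is a quadratic residue mod 9719.

yes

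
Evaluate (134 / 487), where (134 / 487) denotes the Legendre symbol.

1

Factor out 2: 134 = 2·67. Since 487 ≡ 7 (mod 8), (2 / 487) = +1. Now have (67 / 487).
Both 67 ≡ 3 and 487 ≡ 3 (mod 4), so reciprocity gives (67 / 487) = -(487 / 67). Reduce: 487 ≡ 18 (mod 67). Now have -(18 / 67).
Factor out 2: 18 = 2·9. Since 67 ≡ 3 (mod 8), (2 / 67) = -1. Now have (9 / 67).
9 ≡ 1 (mod 4), so quadratic reciprocity gives (9 / 67) = (67 / 9). Reduce: 67 ≡ 4 (mod 9). Now have (4 / 9).
Factor out 2: 4 = 2^2. Since 9 ≡ 1 (mod 8), (2 / 9) = +1, and (2 / 9)^2 = +1. Now have (1 / 9).
(1 / 9) = 1. Collecting the sign factors: 1.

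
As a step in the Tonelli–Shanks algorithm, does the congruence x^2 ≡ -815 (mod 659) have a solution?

no

Reduce the numerator: -815 ≡ 503 (mod 659), so (-815/659) = (503/659).
Both 503 ≡ 3 and 659 ≡ 3 (mod 4), so reciprocity gives (503/659) = -(659/503). Reduce: 659 ≡ 156 (mod 503). Now have -(156/503).
Factor out 2: 156 = 2^2·39. Since 503 ≡ 7 (mod 8), (2/503) = +1, and (2/503)^2 = +1. Now have -(39/503).
Both 39 ≡ 3 and 503 ≡ 3 (mod 4), so reciprocity gives (39/503) = -(503/39). Reduce: 503 ≡ 35 (mod 39). Now have (35/39).
Both 35 ≡ 3 and 39 ≡ 3 (mod 4), so reciprocity gives (35/39) = -(39/35). Reduce: 39 ≡ 4 (mod 35). Now have -(4/35).
Factor out 2: 4 = 2^2. Since 35 ≡ 3 (mod 8), (2/35) = -1, and (2/35)^2 = +1. Now have -(1/35).
(1/35) = 1. Collecting the sign factors: -1.
The Legendre symbol is -1, so x^2 ≡ -815 (mod 659) has no solution.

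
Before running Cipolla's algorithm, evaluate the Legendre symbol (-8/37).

Pull out -1: (-8/37) = (-1/37)·(8/37). Since 37 ≡ 1 (mod 4), (-1/37) = +1. Now have (8/37).
Factor out 2: 8 = 2^3. Since 37 ≡ 5 (mod 8), (2/37) = -1, and (2/37)^3 = -1. Now have -(1/37).
(1/37) = 1. Collecting the sign factors: -1.

-1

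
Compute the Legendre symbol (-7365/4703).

Pull out -1: (-7365/4703) = (-1/4703)·(7365/4703). Since 4703 ≡ 3 (mod 4), (-1/4703) = -1. Now have -(7365/4703).
Reduce the numerator: 7365 ≡ 2662 (mod 4703), so (7365/4703) = (2662/4703).
Factor out 2: 2662 = 2·1331. Since 4703 ≡ 7 (mod 8), (2/4703) = +1. Now have -(1331/4703).
Both 1331 ≡ 3 and 4703 ≡ 3 (mod 4), so reciprocity gives (1331/4703) = -(4703/1331). Reduce: 4703 ≡ 710 (mod 1331). Now have (710/1331).
Factor out 2: 710 = 2·355. Since 1331 ≡ 3 (mod 8), (2/1331) = -1. Now have -(355/1331).
Both 355 ≡ 3 and 1331 ≡ 3 (mod 4), so reciprocity gives (355/1331) = -(1331/355). Reduce: 1331 ≡ 266 (mod 355). Now have (266/355).
Factor out 2: 266 = 2·133. Since 355 ≡ 3 (mod 8), (2/355) = -1. Now have -(133/355).
133 ≡ 1 (mod 4), so quadratic reciprocity gives (133/355) = (355/133). Reduce: 355 ≡ 89 (mod 133). Now have -(89/133).
89 ≡ 1 (mod 4), so quadratic reciprocity gives (89/133) = (133/89). Reduce: 133 ≡ 44 (mod 89). Now have -(44/89).
Factor out 2: 44 = 2^2·11. Since 89 ≡ 1 (mod 8), (2/89) = +1, and (2/89)^2 = +1. Now have -(11/89).
89 ≡ 1 (mod 4), so quadratic reciprocity gives (11/89) = (89/11). Reduce: 89 ≡ 1 (mod 11). Now have -(1/11).
(1/11) = 1. Collecting the sign factors: -1.

-1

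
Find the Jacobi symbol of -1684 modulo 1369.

Reduce the numerator: -1684 ≡ 1054 (mod 1369), so (-1684|1369) = (1054|1369).
Factor out 2: 1054 = 2·527. Since 1369 ≡ 1 (mod 8), (2|1369) = +1. Now have (527|1369).
1369 ≡ 1 (mod 4), so quadratic reciprocity gives (527|1369) = (1369|527). Reduce: 1369 ≡ 315 (mod 527). Now have (315|527).
Both 315 ≡ 3 and 527 ≡ 3 (mod 4), so reciprocity gives (315|527) = -(527|315). Reduce: 527 ≡ 212 (mod 315). Now have -(212|315).
Factor out 2: 212 = 2^2·53. Since 315 ≡ 3 (mod 8), (2|315) = -1, and (2|315)^2 = +1. Now have -(53|315).
53 ≡ 1 (mod 4), so quadratic reciprocity gives (53|315) = (315|53). Reduce: 315 ≡ 50 (mod 53). Now have -(50|53).
Factor out 2: 50 = 2·25. Since 53 ≡ 5 (mod 8), (2|53) = -1. Now have (25|53).
25 ≡ 1 (mod 4), so quadratic reciprocity gives (25|53) = (53|25). Reduce: 53 ≡ 3 (mod 25). Now have (3|25).
25 ≡ 1 (mod 4), so quadratic reciprocity gives (3|25) = (25|3). Reduce: 25 ≡ 1 (mod 3). Now have (1|3).
(1|3) = 1. Collecting the sign factors: 1.

1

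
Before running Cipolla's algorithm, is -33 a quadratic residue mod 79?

Pull out -1: (-33/79) = (-1/79)·(33/79). Since 79 ≡ 3 (mod 4), (-1/79) = -1. Now have -(33/79).
33 ≡ 1 (mod 4), so quadratic reciprocity gives (33/79) = (79/33). Reduce: 79 ≡ 13 (mod 33). Now have -(13/33).
13 ≡ 1 (mod 4), so quadratic reciprocity gives (13/33) = (33/13). Reduce: 33 ≡ 7 (mod 13). Now have -(7/13).
13 ≡ 1 (mod 4), so quadratic reciprocity gives (7/13) = (13/7). Reduce: 13 ≡ 6 (mod 7). Now have -(6/7).
Factor out 2: 6 = 2·3. Since 7 ≡ 7 (mod 8), (2/7) = +1. Now have -(3/7).
Both 3 ≡ 3 and 7 ≡ 3 (mod 4), so reciprocity gives (3/7) = -(7/3). Reduce: 7 ≡ 1 (mod 3). Now have (1/3).
(1/3) = 1. Collecting the sign factors: 1.
(-33/79) = 1, and 79 is prime, so -33 is a quadratic residue mod 79.

yes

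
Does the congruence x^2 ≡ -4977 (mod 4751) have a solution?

(-4977|4751)
  = (4525|4751)    [-4977 ≡ 4525 mod 4751]
  = (4751|4525)    [QR: 4525 ≡ 1 mod 4, sign kept]
  = (226|4525)    [4751 ≡ 226 mod 4525]
  = -(113|4525)    [4525 ≡ 5 mod 8 ⇒ (2|4525) = -1]
  = -(4525|113)    [QR: 113 ≡ 1 mod 4, sign kept]
  = -(5|113)    [4525 ≡ 5 mod 113]
  = -(113|5)    [QR: 5 ≡ 1 mod 4, sign kept]
  = -(3|5)    [113 ≡ 3 mod 5]
  = -(5|3)    [QR: 5 ≡ 1 mod 4, sign kept]
  = -(2|3)    [5 ≡ 2 mod 3]
  = (1|3)    [3 ≡ 3 mod 8 ⇒ (2|3) = -1]
  = 1    [(1|3) = 1]
The Legendre symbol is 1, so x^2 ≡ -4977 (mod 4751) has solution.

yes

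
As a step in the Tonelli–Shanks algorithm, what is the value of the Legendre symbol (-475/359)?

1

(-475/359)
  = -(475/359)    [359 ≡ 3 mod 4 ⇒ (-1/359) = -1]
  = -(116/359)    [475 ≡ 116 mod 359]
  = -(29/359)    [359 ≡ 7 mod 8 ⇒ (2/359)^2 = +1]
  = -(359/29)    [QR: 29 ≡ 1 mod 4, sign kept]
  = -(11/29)    [359 ≡ 11 mod 29]
  = -(29/11)    [QR: 29 ≡ 1 mod 4, sign kept]
  = -(7/11)    [29 ≡ 7 mod 11]
  = (11/7)    [QR: both ≡ 3 mod 4, sign flips]
  = (4/7)    [11 ≡ 4 mod 7]
  = (1/7)    [7 ≡ 7 mod 8 ⇒ (2/7)^2 = +1]
  = 1    [(1/7) = 1]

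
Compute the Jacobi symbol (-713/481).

-1

Reduce the numerator: -713 ≡ 249 (mod 481), so (-713/481) = (249/481).
249 ≡ 1 (mod 4), so quadratic reciprocity gives (249/481) = (481/249). Reduce: 481 ≡ 232 (mod 249). Now have (232/249).
Factor out 2: 232 = 2^3·29. Since 249 ≡ 1 (mod 8), (2/249) = +1, and (2/249)^3 = +1. Now have (29/249).
29 ≡ 1 (mod 4), so quadratic reciprocity gives (29/249) = (249/29). Reduce: 249 ≡ 17 (mod 29). Now have (17/29).
17 ≡ 1 (mod 4), so quadratic reciprocity gives (17/29) = (29/17). Reduce: 29 ≡ 12 (mod 17). Now have (12/17).
Factor out 2: 12 = 2^2·3. Since 17 ≡ 1 (mod 8), (2/17) = +1, and (2/17)^2 = +1. Now have (3/17).
17 ≡ 1 (mod 4), so quadratic reciprocity gives (3/17) = (17/3). Reduce: 17 ≡ 2 (mod 3). Now have (2/3).
Factor out 2: 2 = 2. Since 3 ≡ 3 (mod 8), (2/3) = -1. Now have -(1/3).
(1/3) = 1. Collecting the sign factors: -1.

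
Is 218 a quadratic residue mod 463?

(218|463)
  = (109|463)    [463 ≡ 7 mod 8 ⇒ (2|463) = +1]
  = (463|109)    [QR: 109 ≡ 1 mod 4, sign kept]
  = (27|109)    [463 ≡ 27 mod 109]
  = (109|27)    [QR: 109 ≡ 1 mod 4, sign kept]
  = (1|27)    [109 ≡ 1 mod 27]
  = 1    [(1|27) = 1]
The Legendre symbol is 1, so x^2 ≡ 218 (mod 463) has solution.

yes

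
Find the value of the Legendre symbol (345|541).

345 ≡ 1 (mod 4), so quadratic reciprocity gives (345|541) = (541|345). Reduce: 541 ≡ 196 (mod 345). Now have (196|345).
Factor out 2: 196 = 2^2·49. Since 345 ≡ 1 (mod 8), (2|345) = +1, and (2|345)^2 = +1. Now have (49|345).
49 ≡ 1 (mod 4), so quadratic reciprocity gives (49|345) = (345|49). Reduce: 345 ≡ 2 (mod 49). Now have (2|49).
Factor out 2: 2 = 2. Since 49 ≡ 1 (mod 8), (2|49) = +1. Now have (1|49).
(1|49) = 1. Collecting the sign factors: 1.

1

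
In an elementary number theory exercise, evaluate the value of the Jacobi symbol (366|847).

(366|847)
  = (183|847)    [847 ≡ 7 mod 8 ⇒ (2|847) = +1]
  = -(847|183)    [QR: both ≡ 3 mod 4, sign flips]
  = -(115|183)    [847 ≡ 115 mod 183]
  = (183|115)    [QR: both ≡ 3 mod 4, sign flips]
  = (68|115)    [183 ≡ 68 mod 115]
  = (17|115)    [115 ≡ 3 mod 8 ⇒ (2|115)^2 = +1]
  = (115|17)    [QR: 17 ≡ 1 mod 4, sign kept]
  = (13|17)    [115 ≡ 13 mod 17]
  = (17|13)    [QR: 13 ≡ 1 mod 4, sign kept]
  = (4|13)    [17 ≡ 4 mod 13]
  = (1|13)    [13 ≡ 5 mod 8 ⇒ (2|13)^2 = +1]
  = 1    [(1|13) = 1]

1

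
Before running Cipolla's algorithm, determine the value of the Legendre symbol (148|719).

1

(148|719)
  = (37|719)    [719 ≡ 7 mod 8 ⇒ (2|719)^2 = +1]
  = (719|37)    [QR: 37 ≡ 1 mod 4, sign kept]
  = (16|37)    [719 ≡ 16 mod 37]
  = (1|37)    [37 ≡ 5 mod 8 ⇒ (2|37)^4 = +1]
  = 1    [(1|37) = 1]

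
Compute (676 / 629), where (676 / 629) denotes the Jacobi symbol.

1

(676 / 629)
  = (47 / 629)    [676 ≡ 47 mod 629]
  = (629 / 47)    [QR: 629 ≡ 1 mod 4, sign kept]
  = (18 / 47)    [629 ≡ 18 mod 47]
  = (9 / 47)    [47 ≡ 7 mod 8 ⇒ (2 / 47) = +1]
  = (47 / 9)    [QR: 9 ≡ 1 mod 4, sign kept]
  = (2 / 9)    [47 ≡ 2 mod 9]
  = (1 / 9)    [9 ≡ 1 mod 8 ⇒ (2 / 9) = +1]
  = 1    [(1 / 9) = 1]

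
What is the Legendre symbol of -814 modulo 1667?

(-814/1667)
  = -(814/1667)    [1667 ≡ 3 mod 4 ⇒ (-1/1667) = -1]
  = (407/1667)    [1667 ≡ 3 mod 8 ⇒ (2/1667) = -1]
  = -(1667/407)    [QR: both ≡ 3 mod 4, sign flips]
  = -(39/407)    [1667 ≡ 39 mod 407]
  = (407/39)    [QR: both ≡ 3 mod 4, sign flips]
  = (17/39)    [407 ≡ 17 mod 39]
  = (39/17)    [QR: 17 ≡ 1 mod 4, sign kept]
  = (5/17)    [39 ≡ 5 mod 17]
  = (17/5)    [QR: 5 ≡ 1 mod 4, sign kept]
  = (2/5)    [17 ≡ 2 mod 5]
  = -(1/5)    [5 ≡ 5 mod 8 ⇒ (2/5) = -1]
  = -1    [(1/5) = 1]

-1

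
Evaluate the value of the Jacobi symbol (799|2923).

-1

Both 799 ≡ 3 and 2923 ≡ 3 (mod 4), so reciprocity gives (799|2923) = -(2923|799). Reduce: 2923 ≡ 526 (mod 799). Now have -(526|799).
Factor out 2: 526 = 2·263. Since 799 ≡ 7 (mod 8), (2|799) = +1. Now have -(263|799).
Both 263 ≡ 3 and 799 ≡ 3 (mod 4), so reciprocity gives (263|799) = -(799|263). Reduce: 799 ≡ 10 (mod 263). Now have (10|263).
Factor out 2: 10 = 2·5. Since 263 ≡ 7 (mod 8), (2|263) = +1. Now have (5|263).
5 ≡ 1 (mod 4), so quadratic reciprocity gives (5|263) = (263|5). Reduce: 263 ≡ 3 (mod 5). Now have (3|5).
5 ≡ 1 (mod 4), so quadratic reciprocity gives (3|5) = (5|3). Reduce: 5 ≡ 2 (mod 3). Now have (2|3).
Factor out 2: 2 = 2. Since 3 ≡ 3 (mod 8), (2|3) = -1. Now have -(1|3).
(1|3) = 1. Collecting the sign factors: -1.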